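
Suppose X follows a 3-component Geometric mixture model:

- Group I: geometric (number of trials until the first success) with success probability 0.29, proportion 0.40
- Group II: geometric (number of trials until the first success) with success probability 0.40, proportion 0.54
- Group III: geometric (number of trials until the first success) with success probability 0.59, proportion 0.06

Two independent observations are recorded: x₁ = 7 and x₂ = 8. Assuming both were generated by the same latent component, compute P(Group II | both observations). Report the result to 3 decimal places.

0.223

P(component k | x) = π_k·f_k(x) / marginal(x), where marginal(x) = Σ_j π_j·f_j(x).
Since both observations come from the same component, the likelihood for component k is f_k(x₁)·f_k(x₂).
  f_I = [0.29·(1−0.29)^6 = 0.29·0.1281 = 0.0371491] × [0.0263758] = 0.000979839
  f_II = [0.40·(1−0.40)^6 = 0.40·0.046656 = 0.0186624] × [0.0111974] = 0.000208971
  f_III = [0.59·(1−0.59)^6 = 0.59·0.0047501 = 0.00280256] × [0.00114905] = 3.22028e-06
Multiply by the mixture weights:
  π_I·f_I = 0.40 × 0.000979839 = 0.000391935
  π_II·f_II = 0.54 × 0.000208971 = 0.000112844
  π_III·f_III = 0.06 × 3.22028e-06 = 1.93217e-07
Normaliser: 0.000391935 + 0.000112844 + 1.93217e-07 = 0.000504973
P(Group II | data) = 0.000112844 / 0.000504973 ≈ 0.223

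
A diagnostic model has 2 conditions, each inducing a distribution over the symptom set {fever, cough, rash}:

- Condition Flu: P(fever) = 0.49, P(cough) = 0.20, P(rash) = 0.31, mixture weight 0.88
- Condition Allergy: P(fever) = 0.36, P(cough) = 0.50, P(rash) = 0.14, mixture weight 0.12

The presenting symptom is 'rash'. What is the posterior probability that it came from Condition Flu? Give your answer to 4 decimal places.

0.9420

P(component k | x) = π_k·f_k(x) / marginal(x), where marginal(x) = Σ_j π_j·f_j(x).
Categorical probabilities:
  f_Flu = P(rash | comp) = 0.31
  f_Allergy = P(rash | comp) = 0.14
Multiply by the mixture weights:
  π_Flu·f_Flu = 0.88 × 0.31 = 0.2728
  π_Allergy·f_Allergy = 0.12 × 0.14 = 0.0168
Denominator: 0.2728 + 0.0168 = 0.2896
P(Condition Flu | the observation) ≈ 0.9420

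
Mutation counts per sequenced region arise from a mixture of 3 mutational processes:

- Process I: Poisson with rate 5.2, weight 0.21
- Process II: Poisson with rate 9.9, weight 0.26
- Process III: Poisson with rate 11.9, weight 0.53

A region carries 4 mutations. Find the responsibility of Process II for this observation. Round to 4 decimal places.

Apply Bayes' rule: the posterior for each component is proportional to its prior times its likelihood at x.
Poisson probabilities:
  p_I = 0.168063
  p_II = 0.0200823
  p_III = 0.00567378
Unnormalised posteriors:
  π_I·p_I = 0.21 × 0.168063 = 0.0352931
  π_II·p_II = 0.26 × 0.0200823 = 0.00522141
  π_III·p_III = 0.53 × 0.00567378 = 0.0030071
Marginal: 0.0352931 + 0.00522141 + 0.0030071 = 0.0435216
Responsibility of Process II: 0.00522141 / 0.0435216 ≈ 0.1200

0.1200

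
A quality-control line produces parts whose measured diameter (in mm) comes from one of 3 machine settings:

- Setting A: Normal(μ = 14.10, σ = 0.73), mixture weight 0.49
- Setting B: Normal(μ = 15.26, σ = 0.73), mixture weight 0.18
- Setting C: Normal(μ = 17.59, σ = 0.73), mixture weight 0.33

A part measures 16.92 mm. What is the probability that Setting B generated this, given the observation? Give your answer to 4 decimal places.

0.0589

Apply Bayes' rule: the posterior for each component is proportional to its prior times its likelihood at x.
Evaluate each component's likelihood at the observed value:
  L_A = 0.000314142
  L_B = 0.0411841
  L_C = 0.358648
Unnormalised posteriors:
  w_A·L_A = 0.49 × 0.000314142 = 0.00015393
  w_B·L_B = 0.18 × 0.0411841 = 0.00741313
  w_C·L_C = 0.33 × 0.358648 = 0.118354
Normaliser: 0.00015393 + 0.00741313 + 0.118354 = 0.125921
P(Setting B | the observation) = 0.00741313 / 0.125921 ≈ 0.0589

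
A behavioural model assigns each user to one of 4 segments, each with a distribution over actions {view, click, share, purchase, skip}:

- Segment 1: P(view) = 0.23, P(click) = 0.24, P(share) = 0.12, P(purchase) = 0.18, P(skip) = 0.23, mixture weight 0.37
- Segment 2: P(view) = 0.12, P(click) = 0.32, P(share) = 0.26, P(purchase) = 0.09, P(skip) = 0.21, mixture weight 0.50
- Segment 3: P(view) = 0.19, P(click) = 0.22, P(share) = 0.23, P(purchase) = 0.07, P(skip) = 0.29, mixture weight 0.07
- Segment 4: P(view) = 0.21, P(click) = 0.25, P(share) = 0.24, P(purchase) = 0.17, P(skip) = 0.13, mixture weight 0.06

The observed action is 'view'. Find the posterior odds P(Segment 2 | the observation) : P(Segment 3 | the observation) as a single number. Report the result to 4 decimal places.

4.5113

Posterior odds = (π_i f_i(x)) / (π_j f_j(x)); the normalising sum cancels.
Component likelihoods at x = 'view':
  f_1 = 0.23
  f_2 = 0.12
  f_3 = 0.19
  f_4 = 0.21
Odds = (0.50/0.07) × (0.12/0.19) = 7.14286 × 0.631579 ≈ 4.5113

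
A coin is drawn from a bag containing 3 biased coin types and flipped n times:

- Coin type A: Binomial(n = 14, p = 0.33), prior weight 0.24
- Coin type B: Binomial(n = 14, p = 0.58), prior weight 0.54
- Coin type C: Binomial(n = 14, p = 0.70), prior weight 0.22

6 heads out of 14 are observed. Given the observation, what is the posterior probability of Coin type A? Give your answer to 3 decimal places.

Posterior ∝ prior × likelihood, so P(k | x) ∝ π_k f_k(x); normalise over all components.
Component likelihoods at x = 6 heads out of 14:
  p_A = 0.157484
  p_B = 0.110692
  p_C = 0.02318
Prior × likelihood for each component:
  π_A·p_A = 0.24 × 0.157484 = 0.0377962
  π_B·p_B = 0.54 × 0.110692 = 0.0597739
  π_C·p_C = 0.22 × 0.02318 = 0.0050996
Sum: 0.0377962 + 0.0597739 + 0.0050996 = 0.10267
Responsibility of Coin type A: 0.0377962 / 0.10267 ≈ 0.368

0.368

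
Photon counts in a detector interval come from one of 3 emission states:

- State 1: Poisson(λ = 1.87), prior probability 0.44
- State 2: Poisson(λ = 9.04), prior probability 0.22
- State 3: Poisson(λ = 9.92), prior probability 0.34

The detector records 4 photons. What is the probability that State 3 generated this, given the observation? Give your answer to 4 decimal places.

0.1389

The responsibility of component k is w_k f_k(x) divided by Σ_j w_j f_j(x).
Poisson probabilities:
  L_1 = e^(−1.87)·1.87^4/4! = 0.078528
  L_2 = e^(−9.04)·9.04^4/4! = 0.0329944
  L_3 = e^(−9.92)·9.92^4/4! = 0.0198442
Unnormalised posteriors:
  w_1·L_1 = 0.44 × 0.078528 = 0.0345523
  w_2·L_2 = 0.22 × 0.0329944 = 0.00725877
  w_3·L_3 = 0.34 × 0.0198442 = 0.00674704
Evidence: 0.0345523 + 0.00725877 + 0.00674704 = 0.0485581
Responsibility of State 3: 0.00674704 / 0.0485581 ≈ 0.1389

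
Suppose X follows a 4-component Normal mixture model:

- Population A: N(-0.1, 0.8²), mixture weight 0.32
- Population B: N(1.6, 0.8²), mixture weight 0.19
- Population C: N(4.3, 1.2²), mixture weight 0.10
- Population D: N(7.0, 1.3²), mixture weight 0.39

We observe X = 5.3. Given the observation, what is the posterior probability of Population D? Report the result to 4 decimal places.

Apply Bayes' rule: the posterior for each component is proportional to its prior times its likelihood at x.
Component likelihoods at x = 5.3:
  p_A = 6.36867e-11
  p_B = 1.12955e-05
  p_C = 0.234927
  p_D = 0.130506
Unnormalised posteriors:
  w_A·p_A = 0.32 × 6.36867e-11 = 2.03798e-11
  w_B·p_B = 0.19 × 1.12955e-05 = 2.14614e-06
  w_C·p_C = 0.10 × 0.234927 = 0.0234927
  w_D·p_D = 0.39 × 0.130506 = 0.0508975
Sum: 2.03798e-11 + 2.14614e-06 + 0.0234927 + 0.0508975 = 0.0743923
P(Population D | the observation) ≈ 0.6842

0.6842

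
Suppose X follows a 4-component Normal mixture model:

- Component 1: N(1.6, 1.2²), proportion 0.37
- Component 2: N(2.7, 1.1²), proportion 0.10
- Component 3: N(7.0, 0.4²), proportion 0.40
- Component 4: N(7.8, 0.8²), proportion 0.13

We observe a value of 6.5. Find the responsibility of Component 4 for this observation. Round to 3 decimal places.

The responsibility of component k is P(Z=k) f_k(x) divided by Σ_j P(Z=j) f_j(x).
Normal densities:
  L_1 = (1/(1.2·√(2π)))·exp(−(6.5−1.6)²/(2·1.2²)) = 0.332452·exp(-8.33681) = 7.96343e-05
  L_2 = (1/(1.1·√(2π)))·exp(−(6.5−2.7)²/(2·1.1²)) = 0.362675·exp(-5.96694) = 0.000929196
  L_3 = (1/(0.4·√(2π)))·exp(−(6.5−7.0)²/(2·0.4²)) = 0.997356·exp(-0.78125) = 0.456623
  L_4 = (1/(0.8·√(2π)))·exp(−(6.5−7.8)²/(2·0.8²)) = 0.498678·exp(-1.32031) = 0.133173
Prior × likelihood for each component:
  P(Z=1)·L_1 = 0.37 × 7.96343e-05 = 2.94647e-05
  P(Z=2)·L_2 = 0.10 × 0.000929196 = 9.29196e-05
  P(Z=3)·L_3 = 0.40 × 0.456623 = 0.182649
  P(Z=4)·L_4 = 0.13 × 0.133173 = 0.0173125
Normaliser: 2.94647e-05 + 9.29196e-05 + 0.182649 + 0.0173125 = 0.200084
P(Component 4 | data) ≈ 0.087

0.087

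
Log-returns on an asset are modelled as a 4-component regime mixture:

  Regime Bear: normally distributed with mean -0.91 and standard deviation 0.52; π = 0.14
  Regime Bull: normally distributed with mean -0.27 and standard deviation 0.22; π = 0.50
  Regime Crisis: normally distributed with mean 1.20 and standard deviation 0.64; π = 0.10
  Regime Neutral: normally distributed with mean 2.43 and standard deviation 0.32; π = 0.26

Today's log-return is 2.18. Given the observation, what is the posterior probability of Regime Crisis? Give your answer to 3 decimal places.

0.075

P(component k | x) = π_k·f_k(x) / marginal(x), where marginal(x) = Σ_j π_j·f_j(x).
Normal densities:
  f_Bear = 1.64898e-08
  f_Bull = 2.12908e-27
  f_Crisis = 0.19301
  f_Neutral = 0.918806
Multiply by the mixture weights:
  π_Bear·f_Bear = 0.14 × 1.64898e-08 = 2.30858e-09
  π_Bull·f_Bull = 0.50 × 2.12908e-27 = 1.06454e-27
  π_Crisis·f_Crisis = 0.10 × 0.19301 = 0.019301
  π_Neutral·f_Neutral = 0.26 × 0.918806 = 0.23889
Evidence: 2.30858e-09 + 1.06454e-27 + 0.019301 + 0.23889 = 0.258191
So the posterior for Regime Crisis is 0.019301 / 0.258191 ≈ 0.075.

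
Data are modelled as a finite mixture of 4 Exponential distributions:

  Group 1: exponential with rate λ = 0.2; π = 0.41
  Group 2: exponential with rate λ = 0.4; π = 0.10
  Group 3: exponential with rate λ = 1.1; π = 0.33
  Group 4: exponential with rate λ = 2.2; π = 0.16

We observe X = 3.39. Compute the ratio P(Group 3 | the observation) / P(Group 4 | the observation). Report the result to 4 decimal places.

42.9386

The posterior odds equal the prior odds times the likelihood ratio: (P(Z=i)/P(Z=j))·(f_i(x)/f_j(x)).
Evaluate each component's likelihood at the observed value:
  L_1 = 0.101526
  L_2 = 0.103076
  L_3 = 0.0264185
  L_4 = 0.00126898
Odds = (0.33/0.16) × (0.0264185/0.00126898) = 2.0625 × 20.8187 ≈ 42.9386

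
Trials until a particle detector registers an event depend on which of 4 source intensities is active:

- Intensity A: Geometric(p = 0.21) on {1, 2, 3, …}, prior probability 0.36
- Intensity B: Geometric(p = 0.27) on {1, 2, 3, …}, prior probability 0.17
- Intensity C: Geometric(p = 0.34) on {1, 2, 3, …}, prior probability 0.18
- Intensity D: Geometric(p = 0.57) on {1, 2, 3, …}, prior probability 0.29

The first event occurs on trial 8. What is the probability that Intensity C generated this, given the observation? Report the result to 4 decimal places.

0.1428

Apply Bayes' rule: the posterior for each component is proportional to its prior times its likelihood at x.
Component likelihoods at x = 8:
  f_A = 0.0403282
  f_B = 0.029828
  f_C = 0.0185475
  f_D = 0.00154937
Prior × likelihood for each component:
  w_A·f_A = 0.36 × 0.0403282 = 0.0145182
  w_B·f_B = 0.17 × 0.029828 = 0.00507076
  w_C·f_C = 0.18 × 0.0185475 = 0.00333856
  w_D·f_D = 0.29 × 0.00154937 = 0.000449316
Evidence: 0.0145182 + 0.00507076 + 0.00333856 + 0.000449316 = 0.0233768
Responsibility of Intensity C: 0.00333856 / 0.0233768 ≈ 0.1428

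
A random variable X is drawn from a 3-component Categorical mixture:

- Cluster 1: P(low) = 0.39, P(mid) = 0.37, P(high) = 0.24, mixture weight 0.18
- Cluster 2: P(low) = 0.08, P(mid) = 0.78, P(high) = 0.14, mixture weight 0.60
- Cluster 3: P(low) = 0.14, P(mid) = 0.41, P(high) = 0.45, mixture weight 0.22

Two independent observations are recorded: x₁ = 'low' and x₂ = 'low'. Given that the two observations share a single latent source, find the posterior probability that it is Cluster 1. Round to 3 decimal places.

0.771

Posterior ∝ prior × likelihood, so P(k | x) ∝ P(Z=k) f_k(x); normalise over all components.
Since both observations come from the same component, the likelihood for component k is f_k(x₁)·f_k(x₂).
  p_1 = [P(low | comp) = 0.39] × [0.39] = 0.1521
  p_2 = [P(low | comp) = 0.08] × [0.08] = 0.0064
  p_3 = [P(low | comp) = 0.14] × [0.14] = 0.0196
Multiply by the mixture weights:
  P(Z=1)·p_1 = 0.18 × 0.1521 = 0.027378
  P(Z=2)·p_2 = 0.60 × 0.0064 = 0.00384
  P(Z=3)·p_3 = 0.22 × 0.0196 = 0.004312
Sum: 0.027378 + 0.00384 + 0.004312 = 0.03553
P(Cluster 1 | x) = 0.027378 / 0.03553 ≈ 0.771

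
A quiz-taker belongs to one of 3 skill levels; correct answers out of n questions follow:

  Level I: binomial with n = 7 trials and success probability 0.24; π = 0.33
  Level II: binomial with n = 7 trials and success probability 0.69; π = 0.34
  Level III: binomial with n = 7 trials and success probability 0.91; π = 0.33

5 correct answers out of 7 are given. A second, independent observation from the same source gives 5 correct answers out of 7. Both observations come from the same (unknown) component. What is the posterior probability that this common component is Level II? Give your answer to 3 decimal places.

0.900

Apply Bayes' rule: the posterior for each component is proportional to its prior times its likelihood at x.
Since both observations come from the same component, the likelihood for component k is f_k(x₁)·f_k(x₂).
  f_I = [C(7,5)·0.24^5·0.76^2 = 21·0.000796262·0.5776 = 0.00965834] × [0.00965834] = 9.32836e-05
  f_II = [C(7,5)·0.69^5·0.31^2 = 21·0.156403·0.0961 = 0.315637] × [0.315637] = 0.0996268
  f_III = [C(7,5)·0.91^5·0.09^2 = 21·0.624032·0.0081 = 0.106148] × [0.106148] = 0.0112674
Weight by the priors:
  π_I·f_I = 0.33 × 9.32836e-05 = 3.07836e-05
  π_II·f_II = 0.34 × 0.0996268 = 0.0338731
  π_III·f_III = 0.33 × 0.0112674 = 0.00371823
Normaliser: 3.07836e-05 + 0.0338731 + 0.00371823 = 0.0376221
P(Level II | x₁,x₂) ≈ 0.900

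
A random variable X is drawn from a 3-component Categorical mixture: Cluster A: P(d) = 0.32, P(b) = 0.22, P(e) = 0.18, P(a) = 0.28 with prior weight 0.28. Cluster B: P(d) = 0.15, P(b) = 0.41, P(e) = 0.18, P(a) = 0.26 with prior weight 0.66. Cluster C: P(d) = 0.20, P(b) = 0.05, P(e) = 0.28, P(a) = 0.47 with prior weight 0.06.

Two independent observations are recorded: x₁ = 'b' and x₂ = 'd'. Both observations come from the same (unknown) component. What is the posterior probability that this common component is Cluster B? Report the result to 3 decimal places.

0.666

Apply Bayes' rule: the posterior for each component is proportional to its prior times its likelihood at x.
Since both observations come from the same component, the likelihood for component k is f_k(x₁)·f_k(x₂).
  p_A = [P(b | comp) = 0.22] × [0.32] = 0.0704
  p_B = [P(b | comp) = 0.41] × [0.15] = 0.0615
  p_C = [P(b | comp) = 0.05] × [0.2] = 0.01
Multiply by the mixture weights:
  π_A·p_A = 0.28 × 0.0704 = 0.019712
  π_B·p_B = 0.66 × 0.0615 = 0.04059
  π_C·p_C = 0.06 × 0.01 = 0.0006
Denominator: 0.019712 + 0.04059 + 0.0006 = 0.060902
Responsibility of Cluster B: 0.04059 / 0.060902 ≈ 0.666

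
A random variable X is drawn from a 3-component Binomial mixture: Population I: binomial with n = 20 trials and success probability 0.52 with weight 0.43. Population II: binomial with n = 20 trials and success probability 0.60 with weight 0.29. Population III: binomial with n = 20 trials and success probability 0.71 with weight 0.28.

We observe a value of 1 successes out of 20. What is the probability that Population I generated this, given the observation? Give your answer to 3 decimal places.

Apply Bayes' rule: the posterior for each component is proportional to its prior times its likelihood at x.
Evaluate each component's likelihood at the observed value:
  L_I = C(20,1)·0.52^1·0.48^19 = 20·0.52·8.7818e-07 = 9.13307e-06
  L_II = C(20,1)·0.60^1·0.40^19 = 20·0.6·2.74878e-08 = 3.29853e-07
  L_III = C(20,1)·0.71^1·0.29^19 = 20·0.71·6.10326e-11 = 8.66663e-10
Prior × likelihood for each component:
  π_I·L_I = 0.43 × 9.13307e-06 = 3.92722e-06
  π_II·L_II = 0.29 × 3.29853e-07 = 9.56575e-08
  π_III·L_III = 0.28 × 8.66663e-10 = 2.42666e-10
Marginal: 3.92722e-06 + 9.56575e-08 + 2.42666e-10 = 4.02312e-06
Responsibility of Population I: 3.92722e-06 / 4.02312e-06 ≈ 0.976

0.976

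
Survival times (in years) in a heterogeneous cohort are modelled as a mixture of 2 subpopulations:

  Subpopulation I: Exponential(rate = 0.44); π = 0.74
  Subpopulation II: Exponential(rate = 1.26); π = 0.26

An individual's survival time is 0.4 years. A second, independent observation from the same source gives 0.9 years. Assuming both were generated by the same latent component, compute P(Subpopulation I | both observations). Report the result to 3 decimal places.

Apply Bayes' rule: the posterior for each component is proportional to its prior times its likelihood at x.
Since both observations come from the same component, the likelihood for component k is f_k(x₁)·f_k(x₂).
  L_I = [0.44·e^(−0.44·0.4) = 0.44·e^(−0.1760) = 0.368992] × [0.296123] = 0.109267
  L_II = [1.26·e^(−1.26·0.4) = 1.26·e^(−0.5040) = 0.761178] × [0.405397] = 0.308579
Multiply by the mixture weights:
  π_I·L_I = 0.74 × 0.109267 = 0.0808576
  π_II·L_II = 0.26 × 0.308579 = 0.0802306
Normaliser: 0.0808576 + 0.0802306 = 0.161088
Responsibility of Subpopulation I: 0.0808576 / 0.161088 ≈ 0.502

0.502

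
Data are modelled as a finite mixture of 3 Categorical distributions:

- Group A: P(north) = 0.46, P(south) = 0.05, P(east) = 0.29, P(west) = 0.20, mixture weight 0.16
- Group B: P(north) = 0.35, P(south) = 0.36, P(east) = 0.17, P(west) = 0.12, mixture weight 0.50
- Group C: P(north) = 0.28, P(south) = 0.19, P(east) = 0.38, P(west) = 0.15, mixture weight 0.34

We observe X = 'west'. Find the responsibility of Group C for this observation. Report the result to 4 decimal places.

Apply Bayes' rule: the posterior for each component is proportional to its prior times its likelihood at x.
Categorical probabilities:
  p_A = 0.2
  p_B = 0.12
  p_C = 0.15
Prior × likelihood for each component:
  P(Z=A)·p_A = 0.16 × 0.2 = 0.032
  P(Z=B)·p_B = 0.50 × 0.12 = 0.06
  P(Z=C)·p_C = 0.34 × 0.15 = 0.051
Evidence: 0.032 + 0.06 + 0.051 = 0.143
P(Group C | x) = 0.051 / 0.143 ≈ 0.3566

0.3566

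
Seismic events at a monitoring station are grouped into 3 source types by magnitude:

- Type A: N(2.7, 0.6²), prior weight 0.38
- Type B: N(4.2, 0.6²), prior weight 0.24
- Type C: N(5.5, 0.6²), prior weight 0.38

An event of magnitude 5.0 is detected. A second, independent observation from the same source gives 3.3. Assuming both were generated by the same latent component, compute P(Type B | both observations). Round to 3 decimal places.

P(component k | x) = P(Z=k)·f_k(x) / marginal(x), where marginal(x) = Σ_j P(Z=j)·f_j(x).
Since both observations come from the same component, the likelihood for component k is f_k(x₁)·f_k(x₂).
  f_A = [(1/(0.6·√(2π)))·exp(−(5.0−2.7)²/(2·0.6²)) = 0.664904·exp(-7.34722) = 0.000428451] × [0.403285] = 0.000172788
  f_B = [(1/(0.6·√(2π)))·exp(−(5.0−4.2)²/(2·0.6²)) = 0.664904·exp(-0.88889) = 0.27335] × [0.215863] = 0.0590061
  f_C = [(1/(0.6·√(2π)))·exp(−(5.0−5.5)²/(2·0.6²)) = 0.664904·exp(-0.34722) = 0.469853] × [0.000800451] = 0.000376094
Weight by the priors:
  P(Z=A)·f_A = 0.38 × 0.000172788 = 6.56593e-05
  P(Z=B)·f_B = 0.24 × 0.0590061 = 0.0141615
  P(Z=C)·f_C = 0.38 × 0.000376094 = 0.000142916
Normaliser: 6.56593e-05 + 0.0141615 + 0.000142916 = 0.01437
P(Type B | x) ≈ 0.985

0.985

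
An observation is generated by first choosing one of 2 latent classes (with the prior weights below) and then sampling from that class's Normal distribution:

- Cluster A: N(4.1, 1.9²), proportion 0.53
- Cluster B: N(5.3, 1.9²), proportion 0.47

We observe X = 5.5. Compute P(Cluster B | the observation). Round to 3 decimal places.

0.536

Posterior ∝ prior × likelihood, so P(k | x) ∝ π_k f_k(x); normalise over all components.
Component likelihoods at x = 5.5:
  L_A = 0.160051
  L_B = 0.20881
Unnormalised posteriors:
  π_A·L_A = 0.53 × 0.160051 = 0.0848272
  π_B·L_B = 0.47 × 0.20881 = 0.0981405
Sum: 0.0848272 + 0.0981405 = 0.182968
P(Cluster B | the observation) = 0.0981405 / 0.182968 ≈ 0.536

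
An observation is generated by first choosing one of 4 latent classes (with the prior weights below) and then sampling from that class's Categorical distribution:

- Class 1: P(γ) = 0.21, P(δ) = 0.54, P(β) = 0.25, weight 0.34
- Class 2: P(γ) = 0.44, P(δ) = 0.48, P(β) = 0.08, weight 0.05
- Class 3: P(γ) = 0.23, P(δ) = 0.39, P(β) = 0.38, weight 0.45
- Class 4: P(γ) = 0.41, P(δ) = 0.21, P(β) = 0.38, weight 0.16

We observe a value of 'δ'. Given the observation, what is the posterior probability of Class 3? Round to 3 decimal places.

0.421

Posterior ∝ prior × likelihood, so P(k | x) ∝ π_k f_k(x); normalise over all components.
Component likelihoods at x = 'δ':
  f_1 = 0.54
  f_2 = 0.48
  f_3 = 0.39
  f_4 = 0.21
Unnormalised posteriors:
  π_1·f_1 = 0.34 × 0.54 = 0.1836
  π_2·f_2 = 0.05 × 0.48 = 0.024
  π_3·f_3 = 0.45 × 0.39 = 0.1755
  π_4·f_4 = 0.16 × 0.21 = 0.0336
Denominator: 0.1836 + 0.024 + 0.1755 + 0.0336 = 0.4167
P(Class 3 | data) = 0.1755 / 0.4167 ≈ 0.421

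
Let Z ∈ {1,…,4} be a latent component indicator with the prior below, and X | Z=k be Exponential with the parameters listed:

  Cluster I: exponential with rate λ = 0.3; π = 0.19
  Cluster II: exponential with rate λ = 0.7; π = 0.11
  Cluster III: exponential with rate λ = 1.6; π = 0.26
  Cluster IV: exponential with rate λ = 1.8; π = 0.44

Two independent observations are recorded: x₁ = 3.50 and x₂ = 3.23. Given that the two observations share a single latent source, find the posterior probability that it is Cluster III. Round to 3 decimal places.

Apply Bayes' rule: the posterior for each component is proportional to its prior times its likelihood at x.
Since both observations come from the same component, the likelihood for component k is f_k(x₁)·f_k(x₂).
  f_I = [0.104981] × [0.113839] = 0.0119509
  f_II = [0.0604055] × [0.0729723] = 0.00440793
  f_III = [0.00591658] × [0.00911352] = 5.39209e-05
  f_IV = [0.00330535] × [0.00537384] = 1.77624e-05
Weight by the priors:
  π_I·f_I = 0.19 × 0.0119509 = 0.00227068
  π_II·f_II = 0.11 × 0.00440793 = 0.000484872
  π_III·f_III = 0.26 × 5.39209e-05 = 1.40194e-05
  π_IV·f_IV = 0.44 × 1.77624e-05 = 7.81546e-06
Sum: 0.00227068 + 0.000484872 + 1.40194e-05 + 7.81546e-06 = 0.00277739
So the posterior for Cluster III is 1.40194e-05 / 0.00277739 ≈ 0.005.

0.005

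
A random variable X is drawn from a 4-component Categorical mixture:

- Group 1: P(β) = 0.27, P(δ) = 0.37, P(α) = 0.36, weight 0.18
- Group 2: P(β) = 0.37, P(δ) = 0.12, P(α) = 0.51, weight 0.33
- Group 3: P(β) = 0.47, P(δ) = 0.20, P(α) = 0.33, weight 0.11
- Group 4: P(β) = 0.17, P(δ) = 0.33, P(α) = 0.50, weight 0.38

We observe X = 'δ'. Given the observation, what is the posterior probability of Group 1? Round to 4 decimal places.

P(component k | x) = w_k·f_k(x) / marginal(x), where marginal(x) = Σ_j w_j·f_j(x).
Component likelihoods at x = 'δ':
  L_1 = 0.37
  L_2 = 0.12
  L_3 = 0.2
  L_4 = 0.33
Prior × likelihood for each component:
  w_1·L_1 = 0.18 × 0.37 = 0.0666
  w_2·L_2 = 0.33 × 0.12 = 0.0396
  w_3·L_3 = 0.11 × 0.2 = 0.022
  w_4·L_4 = 0.38 × 0.33 = 0.1254
Sum: 0.0666 + 0.0396 + 0.022 + 0.1254 = 0.2536
So the posterior for Group 1 is 0.0666 / 0.2536 ≈ 0.2626.

0.2626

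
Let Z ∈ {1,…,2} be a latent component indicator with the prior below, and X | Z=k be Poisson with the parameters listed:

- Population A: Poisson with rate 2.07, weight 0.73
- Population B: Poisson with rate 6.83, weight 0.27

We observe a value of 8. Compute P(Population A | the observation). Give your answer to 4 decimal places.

0.0220

Posterior ∝ prior × likelihood, so P(k | x) ∝ π_k f_k(x); normalise over all components.
Evaluate each component's likelihood at the observed value:
  L_A = 0.001055
  L_B = 0.126944
Unnormalised posteriors:
  π_A·L_A = 0.73 × 0.001055 = 0.00077015
  π_B·L_B = 0.27 × 0.126944 = 0.034275
Sum: 0.00077015 + 0.034275 = 0.0350452
So the posterior for Population A is 0.00077015 / 0.0350452 ≈ 0.0220.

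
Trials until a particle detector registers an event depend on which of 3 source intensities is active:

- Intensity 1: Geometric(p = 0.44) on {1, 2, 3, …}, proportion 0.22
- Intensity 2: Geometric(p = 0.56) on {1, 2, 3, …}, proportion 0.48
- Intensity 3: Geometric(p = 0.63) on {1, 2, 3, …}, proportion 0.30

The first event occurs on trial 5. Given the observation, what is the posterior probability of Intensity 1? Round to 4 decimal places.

0.4115

By Bayes' theorem, P(k | x) = P(Z=k) f_k(x) / Σ_j P(Z=j) f_j(x).
Evaluate each component's likelihood at the observed value:
  L_1 = 0.0432718
  L_2 = 0.0209893
  L_3 = 0.0118072
Multiply by the mixture weights:
  P(Z=1)·L_1 = 0.22 × 0.0432718 = 0.00951979
  P(Z=2)·L_2 = 0.48 × 0.0209893 = 0.0100749
  P(Z=3)·L_3 = 0.30 × 0.0118072 = 0.00354216
Denominator: 0.00951979 + 0.0100749 + 0.00354216 = 0.0231368
P(Intensity 1 | data) ≈ 0.4115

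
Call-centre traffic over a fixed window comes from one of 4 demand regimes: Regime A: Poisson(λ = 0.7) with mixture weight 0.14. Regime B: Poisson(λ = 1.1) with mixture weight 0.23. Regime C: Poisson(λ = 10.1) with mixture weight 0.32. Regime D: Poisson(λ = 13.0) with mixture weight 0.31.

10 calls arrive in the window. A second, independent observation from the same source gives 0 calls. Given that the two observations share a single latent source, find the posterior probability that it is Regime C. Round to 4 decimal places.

0.9543

P(component k | x) = π_k·f_k(x) / marginal(x), where marginal(x) = Σ_j π_j·f_j(x).
Since both observations come from the same component, the likelihood for component k is f_k(x₁)·f_k(x₂).
  p_A = [3.86555e-09] × [0.496585] = 1.91958e-09
  p_B = [2.37925e-07] × [0.332871] = 7.91983e-08
  p_C = [0.125048] × [4.10796e-05] = 5.13691e-06
  p_D = [0.0858702] × [2.26033e-06] = 1.94095e-07
Unnormalised posteriors:
  π_A·p_A = 0.14 × 1.91958e-09 = 2.68741e-10
  π_B·p_B = 0.23 × 7.91983e-08 = 1.82156e-08
  π_C·p_C = 0.32 × 5.13691e-06 = 1.64381e-06
  π_D·p_D = 0.31 × 1.94095e-07 = 6.01694e-08
Denominator: 2.68741e-10 + 1.82156e-08 + 1.64381e-06 + 6.01694e-08 = 1.72247e-06
P(Regime C | data) ≈ 0.9543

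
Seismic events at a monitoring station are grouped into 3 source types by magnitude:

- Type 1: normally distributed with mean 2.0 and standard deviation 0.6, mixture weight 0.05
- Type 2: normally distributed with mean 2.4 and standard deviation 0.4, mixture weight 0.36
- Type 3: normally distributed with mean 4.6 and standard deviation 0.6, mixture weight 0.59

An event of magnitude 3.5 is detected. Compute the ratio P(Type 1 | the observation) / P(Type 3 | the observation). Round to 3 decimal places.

0.020

Only the two components matter; the odds are (w_i f_i(x)) / (w_j f_j(x)).
Normal densities:
  p_1 = 0.0292138
  p_2 = 0.0227339
  p_3 = 0.123852
0.00146069 / 0.0730726 ≈ 0.020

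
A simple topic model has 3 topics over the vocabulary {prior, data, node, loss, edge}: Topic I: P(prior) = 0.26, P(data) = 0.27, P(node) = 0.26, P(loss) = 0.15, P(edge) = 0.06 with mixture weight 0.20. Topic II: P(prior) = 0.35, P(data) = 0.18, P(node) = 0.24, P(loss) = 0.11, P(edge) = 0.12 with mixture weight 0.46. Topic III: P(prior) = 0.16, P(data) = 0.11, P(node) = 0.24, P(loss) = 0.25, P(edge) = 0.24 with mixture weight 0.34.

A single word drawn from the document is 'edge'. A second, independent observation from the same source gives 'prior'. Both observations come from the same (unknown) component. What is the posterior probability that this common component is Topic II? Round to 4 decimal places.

0.5443

Posterior ∝ prior × likelihood, so P(k | x) ∝ π_k f_k(x); normalise over all components.
Since both observations come from the same component, the likelihood for component k is f_k(x₁)·f_k(x₂).
  f_I = [0.06] × [0.26] = 0.0156
  f_II = [0.12] × [0.35] = 0.042
  f_III = [0.24] × [0.16] = 0.0384
Weight by the priors:
  π_I·f_I = 0.20 × 0.0156 = 0.00312
  π_II·f_II = 0.46 × 0.042 = 0.01932
  π_III·f_III = 0.34 × 0.0384 = 0.013056
Denominator: 0.00312 + 0.01932 + 0.013056 = 0.035496
P(Topic II | x₁, x₂) ≈ 0.5443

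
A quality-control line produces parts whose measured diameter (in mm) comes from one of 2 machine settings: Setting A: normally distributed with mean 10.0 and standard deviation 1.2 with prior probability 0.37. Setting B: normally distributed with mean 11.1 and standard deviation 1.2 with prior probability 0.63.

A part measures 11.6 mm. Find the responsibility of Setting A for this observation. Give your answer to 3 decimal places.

Posterior ∝ prior × likelihood, so P(k | x) ∝ P(Z=k) f_k(x); normalise over all components.
Component likelihoods at x = 11.6 mm:
  p_A = 0.136675
  p_B = 0.30481
Multiply by the mixture weights:
  P(Z=A)·p_A = 0.37 × 0.136675 = 0.0505698
  P(Z=B)·p_B = 0.63 × 0.30481 = 0.19203
Denominator: 0.0505698 + 0.19203 = 0.2426
P(Setting A | x) = 0.0505698 / 0.2426 ≈ 0.208

0.208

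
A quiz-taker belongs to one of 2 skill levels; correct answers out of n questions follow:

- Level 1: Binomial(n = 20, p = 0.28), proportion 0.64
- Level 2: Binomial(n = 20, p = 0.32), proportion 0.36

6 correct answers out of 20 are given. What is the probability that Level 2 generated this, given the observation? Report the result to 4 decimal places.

0.3602

Apply Bayes' rule: the posterior for each component is proportional to its prior times its likelihood at x.
Component likelihoods at x = 6 correct answers out of 20:
  p_1 = C(20,6)·0.28^6·0.72^14 = 38760·0.00048189·0.0100613 = 0.187926
  p_2 = C(20,6)·0.32^6·0.68^14 = 38760·0.00107374·0.00451986 = 0.188108
Prior × likelihood for each component:
  w_1·p_1 = 0.64 × 0.187926 = 0.120273
  w_2·p_2 = 0.36 × 0.188108 = 0.0677191
Denominator: 0.120273 + 0.0677191 = 0.187992
P(Level 2 | data) ≈ 0.3602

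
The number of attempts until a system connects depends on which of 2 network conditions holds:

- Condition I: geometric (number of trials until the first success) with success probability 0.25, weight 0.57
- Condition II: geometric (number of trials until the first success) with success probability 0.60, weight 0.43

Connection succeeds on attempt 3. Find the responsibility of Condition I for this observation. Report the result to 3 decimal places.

The responsibility of component k is P(Z=k) f_k(x) divided by Σ_j P(Z=j) f_j(x).
Component likelihoods at x = 3:
  p_I = 0.25·(1−0.25)^2 = 0.25·0.5625 = 0.140625
  p_II = 0.60·(1−0.60)^2 = 0.60·0.16 = 0.096
Multiply by the mixture weights:
  P(Z=I)·p_I = 0.57 × 0.140625 = 0.0801562
  P(Z=II)·p_II = 0.43 × 0.096 = 0.04128
Sum: 0.0801562 + 0.04128 = 0.121436
P(Condition I | x) ≈ 0.660

0.660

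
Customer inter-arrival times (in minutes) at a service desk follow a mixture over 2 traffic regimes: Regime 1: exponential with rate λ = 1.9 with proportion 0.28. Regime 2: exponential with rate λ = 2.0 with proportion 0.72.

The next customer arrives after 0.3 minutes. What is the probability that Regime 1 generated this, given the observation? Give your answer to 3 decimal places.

0.276

P(component k | x) = w_k·f_k(x) / marginal(x), where marginal(x) = Σ_j w_j·f_j(x).
Evaluate each component's likelihood at the observed value:
  L_1 = 1.9·e^(−1.9·0.3) = 1.9·e^(−0.5700) = 1.0745
  L_2 = 2.0·e^(−2.0·0.3) = 2.0·e^(−0.6000) = 1.09762
Multiply by the mixture weights:
  w_1·L_1 = 0.28 × 1.0745 = 0.30086
  w_2·L_2 = 0.72 × 1.09762 = 0.790289
Sum: 0.30086 + 0.790289 = 1.09115
Responsibility of Regime 1: 0.30086 / 1.09115 ≈ 0.276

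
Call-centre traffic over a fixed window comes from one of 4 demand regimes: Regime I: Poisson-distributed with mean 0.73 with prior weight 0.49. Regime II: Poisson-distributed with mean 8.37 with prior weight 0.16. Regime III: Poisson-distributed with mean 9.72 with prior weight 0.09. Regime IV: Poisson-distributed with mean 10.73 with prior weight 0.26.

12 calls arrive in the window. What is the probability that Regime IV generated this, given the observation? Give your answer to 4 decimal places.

0.6169

By Bayes' theorem, P(k | x) = w_k f_k(x) / Σ_j w_j f_j(x).
Evaluate each component's likelihood at the observed value:
  L_I = 2.30411e-11
  L_II = 0.0571905
  L_III = 0.0891899
  L_IV = 0.106385
Weight by the priors:
  w_I·L_I = 0.49 × 2.30411e-11 = 1.12901e-11
  w_II·L_II = 0.16 × 0.0571905 = 0.00915048
  w_III·L_III = 0.09 × 0.0891899 = 0.00802709
  w_IV·L_IV = 0.26 × 0.106385 = 0.0276601
Evidence: 1.12901e-11 + 0.00915048 + 0.00802709 + 0.0276601 = 0.0448376
So the posterior for Regime IV is 0.0276601 / 0.0448376 ≈ 0.6169.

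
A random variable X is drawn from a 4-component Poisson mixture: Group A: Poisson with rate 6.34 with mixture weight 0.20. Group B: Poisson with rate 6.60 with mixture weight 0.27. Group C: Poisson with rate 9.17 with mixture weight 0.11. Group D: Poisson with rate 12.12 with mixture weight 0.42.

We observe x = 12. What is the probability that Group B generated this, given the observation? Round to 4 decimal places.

The responsibility of component k is π_k f_k(x) divided by Σ_j π_j f_j(x).
Evaluate each component's likelihood at the observed value:
  f_A = e^(−6.34)·6.34^12/12! = 0.0155349
  f_B = e^(−6.60)·6.60^12/12! = 0.019402
  f_C = e^(−9.17)·9.17^12/12! = 0.0768448
  f_D = e^(−12.12)·12.12^12/12! = 0.1143
Multiply by the mixture weights:
  π_A·f_A = 0.20 × 0.0155349 = 0.00310697
  π_B·f_B = 0.27 × 0.019402 = 0.00523854
  π_C·f_C = 0.11 × 0.0768448 = 0.00845293
  π_D·f_D = 0.42 × 0.1143 = 0.0480059
Evidence: 0.00310697 + 0.00523854 + 0.00845293 + 0.0480059 = 0.0648043
P(Group B | the observation) = 0.00523854 / 0.0648043 ≈ 0.0808

0.0808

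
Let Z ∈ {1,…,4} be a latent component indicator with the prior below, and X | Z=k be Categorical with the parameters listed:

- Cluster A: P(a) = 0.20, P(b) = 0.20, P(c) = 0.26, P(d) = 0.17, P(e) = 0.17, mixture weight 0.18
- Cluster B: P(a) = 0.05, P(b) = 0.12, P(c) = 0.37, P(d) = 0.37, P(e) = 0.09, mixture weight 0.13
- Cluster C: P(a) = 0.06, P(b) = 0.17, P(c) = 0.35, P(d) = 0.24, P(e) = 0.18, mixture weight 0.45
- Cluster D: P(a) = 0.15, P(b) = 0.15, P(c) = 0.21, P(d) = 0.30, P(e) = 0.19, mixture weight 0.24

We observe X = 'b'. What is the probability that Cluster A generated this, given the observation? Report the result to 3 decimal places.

0.219

The responsibility of component k is P(Z=k) f_k(x) divided by Σ_j P(Z=j) f_j(x).
Component likelihoods at x = 'b':
  p_A = P(b | comp) = 0.20
  p_B = P(b | comp) = 0.12
  p_C = P(b | comp) = 0.17
  p_D = P(b | comp) = 0.15
Prior × likelihood for each component:
  P(Z=A)·p_A = 0.18 × 0.2 = 0.036
  P(Z=B)·p_B = 0.13 × 0.12 = 0.0156
  P(Z=C)·p_C = 0.45 × 0.17 = 0.0765
  P(Z=D)·p_D = 0.24 × 0.15 = 0.036
Sum: 0.036 + 0.0156 + 0.0765 + 0.036 = 0.1641
So the posterior for Cluster A is 0.036 / 0.1641 ≈ 0.219.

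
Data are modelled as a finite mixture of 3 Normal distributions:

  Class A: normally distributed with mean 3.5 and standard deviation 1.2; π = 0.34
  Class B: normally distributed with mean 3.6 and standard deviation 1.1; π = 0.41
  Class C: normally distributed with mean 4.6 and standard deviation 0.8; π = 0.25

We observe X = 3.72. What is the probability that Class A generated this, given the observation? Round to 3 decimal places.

0.340

Posterior ∝ prior × likelihood, so P(k | x) ∝ π_k f_k(x); normalise over all components.
Component likelihoods at x = 3.72:
  p_A = 0.326912
  p_B = 0.360523
  p_C = 0.272315
Multiply by the mixture weights:
  π_A·p_A = 0.34 × 0.326912 = 0.11115
  π_B·p_B = 0.41 × 0.360523 = 0.147814
  π_C·p_C = 0.25 × 0.272315 = 0.0680788
Normaliser: 0.11115 + 0.147814 + 0.0680788 = 0.327043
P(Class A | 3.72) ≈ 0.340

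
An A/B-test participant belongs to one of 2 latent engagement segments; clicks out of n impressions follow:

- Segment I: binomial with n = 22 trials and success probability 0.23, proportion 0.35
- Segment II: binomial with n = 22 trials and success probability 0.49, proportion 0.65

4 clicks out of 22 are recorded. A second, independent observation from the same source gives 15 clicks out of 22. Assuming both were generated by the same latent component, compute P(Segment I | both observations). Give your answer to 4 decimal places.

0.0091

Posterior ∝ prior × likelihood, so P(k | x) ∝ w_k f_k(x); normalise over all components.
Since both observations come from the same component, the likelihood for component k is f_k(x₁)·f_k(x₂).
  f_I = [0.185336] × [7.29775e-06] = 1.35253e-06
  f_II = [0.00229753] × [0.034496] = 7.92557e-05
Unnormalised posteriors:
  w_I·f_I = 0.35 × 1.35253e-06 = 4.73386e-07
  w_II·f_II = 0.65 × 7.92557e-05 = 5.15162e-05
Normaliser: 4.73386e-07 + 5.15162e-05 = 5.19896e-05
P(Segment I | x₁,x₂) = 4.73386e-07 / 5.19896e-05 ≈ 0.0091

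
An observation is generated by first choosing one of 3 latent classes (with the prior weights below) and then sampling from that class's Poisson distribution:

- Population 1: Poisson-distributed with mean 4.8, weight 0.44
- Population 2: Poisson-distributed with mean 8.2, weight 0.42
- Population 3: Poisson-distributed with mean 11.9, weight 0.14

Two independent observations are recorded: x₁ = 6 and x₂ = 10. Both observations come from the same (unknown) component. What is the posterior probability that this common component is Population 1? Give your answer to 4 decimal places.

Posterior ∝ prior × likelihood, so P(k | x) ∝ π_k f_k(x); normalise over all components.
Since both observations come from the same component, the likelihood for component k is f_k(x₁)·f_k(x₂).
  L_1 = [e^(−4.8)·4.8^6/6! = 0.139798] × [0.0147243] = 0.00205844
  L_2 = [e^(−8.2)·8.2^6/6! = 0.115967] × [0.104031] = 0.0120641
  L_3 = [e^(−11.9)·11.9^6/6! = 0.0267821] × [0.106562] = 0.00285396
Unnormalised posteriors:
  π_1·L_1 = 0.44 × 0.00205844 = 0.000905712
  π_2·L_2 = 0.42 × 0.0120641 = 0.00506694
  π_3·L_3 = 0.14 × 0.00285396 = 0.000399554
Evidence: 0.000905712 + 0.00506694 + 0.000399554 = 0.00637221
So the posterior for Population 1 is 0.000905712 / 0.00637221 ≈ 0.1421.

0.1421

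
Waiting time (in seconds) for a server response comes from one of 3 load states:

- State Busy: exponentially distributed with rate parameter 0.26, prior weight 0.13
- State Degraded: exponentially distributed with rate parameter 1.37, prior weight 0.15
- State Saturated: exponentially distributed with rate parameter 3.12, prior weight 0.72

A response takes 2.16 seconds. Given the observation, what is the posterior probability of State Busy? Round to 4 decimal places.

0.5914

The responsibility of component k is P(Z=k) f_k(x) divided by Σ_j P(Z=j) f_j(x).
Evaluate each component's likelihood at the observed value:
  p_Busy = 0.26·e^(−0.26·2.16) = 0.26·e^(−0.5616) = 0.148277
  p_Degraded = 1.37·e^(−1.37·2.16) = 1.37·e^(−2.9592) = 0.0710487
  p_Saturated = 3.12·e^(−3.12·2.16) = 3.12·e^(−6.7392) = 0.00369281
Prior × likelihood for each component:
  P(Z=Busy)·p_Busy = 0.13 × 0.148277 = 0.019276
  P(Z=Degraded)·p_Degraded = 0.15 × 0.0710487 = 0.0106573
  P(Z=Saturated)·p_Saturated = 0.72 × 0.00369281 = 0.00265882
Denominator: 0.019276 + 0.0106573 + 0.00265882 = 0.0325921
P(State Busy | 2.16 seconds) ≈ 0.5914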